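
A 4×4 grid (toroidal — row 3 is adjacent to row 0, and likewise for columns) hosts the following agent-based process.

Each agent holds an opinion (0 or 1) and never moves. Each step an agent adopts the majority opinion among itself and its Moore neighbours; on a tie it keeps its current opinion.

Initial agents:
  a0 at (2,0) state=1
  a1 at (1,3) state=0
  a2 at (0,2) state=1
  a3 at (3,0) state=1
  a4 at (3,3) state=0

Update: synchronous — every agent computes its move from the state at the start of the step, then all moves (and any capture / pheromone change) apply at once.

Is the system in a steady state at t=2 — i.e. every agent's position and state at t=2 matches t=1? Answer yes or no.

t=1: a0@(2,0):1 a1@(1,3):1 a2@(0,2):0 a3@(3,0):1 a4@(3,3):1
t=2: a0@(2,0):1 a1@(1,3):1 a2@(0,2):1 a3@(3,0):1 a4@(3,3):1

no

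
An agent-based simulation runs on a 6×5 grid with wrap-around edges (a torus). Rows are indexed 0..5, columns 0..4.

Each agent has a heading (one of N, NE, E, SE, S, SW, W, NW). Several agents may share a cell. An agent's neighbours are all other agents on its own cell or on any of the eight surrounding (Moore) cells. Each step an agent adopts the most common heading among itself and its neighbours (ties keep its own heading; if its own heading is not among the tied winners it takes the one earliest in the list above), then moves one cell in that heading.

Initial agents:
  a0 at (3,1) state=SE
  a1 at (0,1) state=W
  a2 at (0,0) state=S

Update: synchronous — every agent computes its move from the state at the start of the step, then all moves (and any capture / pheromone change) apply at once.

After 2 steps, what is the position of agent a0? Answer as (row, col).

(5, 3)

t=1: a0@(4,2):SE a1@(0,0):W a2@(1,0):S
t=2: a0@(5,3):SE a1@(0,4):W a2@(2,0):S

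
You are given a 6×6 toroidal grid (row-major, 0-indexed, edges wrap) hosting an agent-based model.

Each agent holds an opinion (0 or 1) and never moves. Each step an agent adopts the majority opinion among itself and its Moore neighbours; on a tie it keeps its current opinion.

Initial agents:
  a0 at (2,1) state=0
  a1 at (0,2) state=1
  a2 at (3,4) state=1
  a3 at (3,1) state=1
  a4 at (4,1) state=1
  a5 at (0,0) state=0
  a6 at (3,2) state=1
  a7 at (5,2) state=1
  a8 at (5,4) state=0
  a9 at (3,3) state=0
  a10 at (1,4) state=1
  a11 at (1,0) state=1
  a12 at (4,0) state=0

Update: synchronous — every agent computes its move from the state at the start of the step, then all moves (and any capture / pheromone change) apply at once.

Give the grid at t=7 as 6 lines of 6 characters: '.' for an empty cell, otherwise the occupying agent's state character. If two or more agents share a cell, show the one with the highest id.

0.1...
0...1.
.1....
.1111.
11....
..1.0.

t=1: a0@(2,1):1 a1@(0,2):1 a2@(3,4):1 a3@(3,1):1 a4@(4,1):1 a5@(0,0):0 a6@(3,2):1 a7@(5,2):1 a8@(5,4):0 a9@(3,3):1 a10@(1,4):1 a11@(1,0):0 a12@(4,0):1
t=2: (unchanged — steady state)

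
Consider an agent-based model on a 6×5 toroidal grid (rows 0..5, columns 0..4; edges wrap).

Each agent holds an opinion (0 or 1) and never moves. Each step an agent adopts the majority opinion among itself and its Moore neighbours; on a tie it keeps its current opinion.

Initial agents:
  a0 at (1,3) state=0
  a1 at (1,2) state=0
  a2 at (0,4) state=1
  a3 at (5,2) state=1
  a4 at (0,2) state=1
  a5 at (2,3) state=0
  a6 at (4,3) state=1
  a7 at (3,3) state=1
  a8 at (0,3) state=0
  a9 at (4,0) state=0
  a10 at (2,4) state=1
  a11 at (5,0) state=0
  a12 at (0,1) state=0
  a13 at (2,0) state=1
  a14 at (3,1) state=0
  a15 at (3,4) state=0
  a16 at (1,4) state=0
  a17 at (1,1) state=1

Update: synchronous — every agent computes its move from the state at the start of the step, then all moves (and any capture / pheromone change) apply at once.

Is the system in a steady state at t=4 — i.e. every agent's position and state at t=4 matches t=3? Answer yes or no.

no

t=1: a0@(1,3):0 a1@(1,2):0 a2@(0,4):0 a3@(5,2):1 a4@(0,2):0 a5@(2,3):0 a6@(4,3):1 a7@(3,3):1 a8@(0,3):0 a9@(4,0):0 a10@(2,4):0 a11@(5,0):0 a12@(0,1):0 a13@(2,0):1 a14@(3,1):0 a15@(3,4):1 a16@(1,4):0 a17@(1,1):1
t=2: a0@(1,3):0 a1@(1,2):0 a2@(0,4):0 a3@(5,2):0 a4@(0,2):0 a5@(2,3):0 a6@(4,3):1 a7@(3,3):1 a8@(0,3):0 a9@(4,0):0 a10@(2,4):0 a11@(5,0):0 a12@(0,1):0 a13@(2,0):1 a14@(3,1):0 a15@(3,4):1 a16@(1,4):0 a17@(1,1):0
t=3: a0@(1,3):0 a1@(1,2):0 a2@(0,4):0 a3@(5,2):0 a4@(0,2):0 a5@(2,3):0 a6@(4,3):1 a7@(3,3):1 a8@(0,3):0 a9@(4,0):0 a10@(2,4):0 a11@(5,0):0 a12@(0,1):0 a13@(2,0):0 a14@(3,1):0 a15@(3,4):1 a16@(1,4):0 a17@(1,1):0
t=4: a0@(1,3):0 a1@(1,2):0 a2@(0,4):0 a3@(5,2):0 a4@(0,2):0 a5@(2,3):0 a6@(4,3):1 a7@(3,3):1 a8@(0,3):0 a9@(4,0):0 a10@(2,4):0 a11@(5,0):0 a12@(0,1):0 a13@(2,0):0 a14@(3,1):0 a15@(3,4):0 a16@(1,4):0 a17@(1,1):0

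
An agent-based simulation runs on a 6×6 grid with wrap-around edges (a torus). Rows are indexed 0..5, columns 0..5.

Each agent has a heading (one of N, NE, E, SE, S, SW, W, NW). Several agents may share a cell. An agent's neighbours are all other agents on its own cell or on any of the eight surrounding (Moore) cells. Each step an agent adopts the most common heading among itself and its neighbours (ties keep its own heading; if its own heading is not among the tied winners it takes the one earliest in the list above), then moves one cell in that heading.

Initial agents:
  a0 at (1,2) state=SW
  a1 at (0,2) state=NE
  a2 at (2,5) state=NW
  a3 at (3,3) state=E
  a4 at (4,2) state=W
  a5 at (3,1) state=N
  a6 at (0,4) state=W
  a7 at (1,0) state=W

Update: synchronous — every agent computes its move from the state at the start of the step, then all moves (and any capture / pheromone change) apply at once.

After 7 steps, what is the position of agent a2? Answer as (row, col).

(1, 4)

t=1: a0@(2,1):SW a1@(5,3):NE a2@(1,4):NW a3@(3,4):E a4@(4,1):W a5@(2,1):N a6@(0,3):W a7@(1,5):W
t=2: a0@(3,0):SW a1@(4,4):NE a2@(1,3):W a3@(3,5):E a4@(4,0):W a5@(1,1):N a6@(0,2):W a7@(1,4):W
t=3: a0@(4,5):SW a1@(3,5):NE a2@(1,2):W a3@(3,0):E a4@(4,5):W a5@(0,1):N a6@(0,1):W a7@(1,3):W
t=4: a0@(5,4):SW a1@(2,0):NE a2@(1,1):W a3@(3,1):E a4@(4,4):W a5@(0,0):W a6@(0,0):W a7@(1,2):W
t=5: a0@(0,3):SW a1@(1,1):NE a2@(1,0):W a3@(3,2):E a4@(4,3):W a5@(0,5):W a6@(0,5):W a7@(1,1):W
t=6: a0@(1,2):SW a1@(1,0):W a2@(1,5):W a3@(3,3):E a4@(4,2):W a5@(0,4):W a6@(0,4):W a7@(1,0):W
t=7: a0@(2,1):SW a1@(1,5):W a2@(1,4):W a3@(3,4):E a4@(4,1):W a5@(0,3):W a6@(0,3):W a7@(1,5):W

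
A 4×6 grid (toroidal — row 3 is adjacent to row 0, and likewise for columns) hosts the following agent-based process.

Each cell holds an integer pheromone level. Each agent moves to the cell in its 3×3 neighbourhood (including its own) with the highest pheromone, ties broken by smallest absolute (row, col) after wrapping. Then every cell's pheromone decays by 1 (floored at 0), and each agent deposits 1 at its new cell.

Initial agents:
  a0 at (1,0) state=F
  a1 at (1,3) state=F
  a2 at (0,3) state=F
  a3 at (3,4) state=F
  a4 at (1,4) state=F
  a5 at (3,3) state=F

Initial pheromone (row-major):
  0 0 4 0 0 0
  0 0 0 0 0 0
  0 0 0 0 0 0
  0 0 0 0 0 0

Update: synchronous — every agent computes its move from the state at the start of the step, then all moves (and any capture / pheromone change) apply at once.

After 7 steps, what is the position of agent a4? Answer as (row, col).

t=1: a0@(0,0) a1@(0,2) a2@(0,2) a3@(0,3) a4@(0,3) a5@(0,2) | pheromone: 1 0 6 2 0 0 / 0 0 0 0 0 0 / 0 0 0 0 0 0 / 0 0 0 0 0 0
t=2: a0@(0,0) a1@(0,2) a2@(0,2) a3@(0,2) a4@(0,2) a5@(0,2) | pheromone: 1 0 10 1 0 0 / 0 0 0 0 0 0 / 0 0 0 0 0 0 / 0 0 0 0 0 0
t=3: a0@(0,0) a1@(0,2) a2@(0,2) a3@(0,2) a4@(0,2) a5@(0,2) | pheromone: 1 0 14 0 0 0 / 0 0 0 0 0 0 / 0 0 0 0 0 0 / 0 0 0 0 0 0
t=4: a0@(0,0) a1@(0,2) a2@(0,2) a3@(0,2) a4@(0,2) a5@(0,2) | pheromone: 1 0 18 0 0 0 / 0 0 0 0 0 0 / 0 0 0 0 0 0 / 0 0 0 0 0 0
t=5: a0@(0,0) a1@(0,2) a2@(0,2) a3@(0,2) a4@(0,2) a5@(0,2) | pheromone: 1 0 22 0 0 0 / 0 0 0 0 0 0 / 0 0 0 0 0 0 / 0 0 0 0 0 0
t=6: a0@(0,0) a1@(0,2) a2@(0,2) a3@(0,2) a4@(0,2) a5@(0,2) | pheromone: 1 0 26 0 0 0 / 0 0 0 0 0 0 / 0 0 0 0 0 0 / 0 0 0 0 0 0
t=7: a0@(0,0) a1@(0,2) a2@(0,2) a3@(0,2) a4@(0,2) a5@(0,2) | pheromone: 1 0 30 0 0 0 / 0 0 0 0 0 0 / 0 0 0 0 0 0 / 0 0 0 0 0 0

(0, 2)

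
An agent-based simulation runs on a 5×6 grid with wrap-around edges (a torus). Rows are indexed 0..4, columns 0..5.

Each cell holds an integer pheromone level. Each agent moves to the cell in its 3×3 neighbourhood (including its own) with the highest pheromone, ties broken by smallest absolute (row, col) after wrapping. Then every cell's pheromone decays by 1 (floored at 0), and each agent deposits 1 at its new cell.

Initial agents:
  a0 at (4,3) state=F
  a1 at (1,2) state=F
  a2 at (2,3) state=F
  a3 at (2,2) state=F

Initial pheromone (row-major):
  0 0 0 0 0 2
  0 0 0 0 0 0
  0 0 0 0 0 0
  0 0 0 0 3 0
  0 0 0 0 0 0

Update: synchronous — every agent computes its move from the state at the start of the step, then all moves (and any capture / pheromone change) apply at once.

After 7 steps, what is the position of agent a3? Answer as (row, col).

t=1: a0@(3,4) a1@(0,1) a2@(3,4) a3@(1,1) | pheromone: 0 1 0 0 0 1 / 0 1 0 0 0 0 / 0 0 0 0 0 0 / 0 0 0 0 4 0 / 0 0 0 0 0 0
t=2: a0@(3,4) a1@(0,1) a2@(3,4) a3@(0,1) | pheromone: 0 2 0 0 0 0 / 0 0 0 0 0 0 / 0 0 0 0 0 0 / 0 0 0 0 5 0 / 0 0 0 0 0 0
t=3: a0@(3,4) a1@(0,1) a2@(3,4) a3@(0,1) | pheromone: 0 3 0 0 0 0 / 0 0 0 0 0 0 / 0 0 0 0 0 0 / 0 0 0 0 6 0 / 0 0 0 0 0 0
t=4: a0@(3,4) a1@(0,1) a2@(3,4) a3@(0,1) | pheromone: 0 4 0 0 0 0 / 0 0 0 0 0 0 / 0 0 0 0 0 0 / 0 0 0 0 7 0 / 0 0 0 0 0 0
t=5: a0@(3,4) a1@(0,1) a2@(3,4) a3@(0,1) | pheromone: 0 5 0 0 0 0 / 0 0 0 0 0 0 / 0 0 0 0 0 0 / 0 0 0 0 8 0 / 0 0 0 0 0 0
t=6: a0@(3,4) a1@(0,1) a2@(3,4) a3@(0,1) | pheromone: 0 6 0 0 0 0 / 0 0 0 0 0 0 / 0 0 0 0 0 0 / 0 0 0 0 9 0 / 0 0 0 0 0 0
t=7: a0@(3,4) a1@(0,1) a2@(3,4) a3@(0,1) | pheromone: 0 7 0 0 0 0 / 0 0 0 0 0 0 / 0 0 0 0 0 0 / 0 0 0 0 10 0 / 0 0 0 0 0 0

(0, 1)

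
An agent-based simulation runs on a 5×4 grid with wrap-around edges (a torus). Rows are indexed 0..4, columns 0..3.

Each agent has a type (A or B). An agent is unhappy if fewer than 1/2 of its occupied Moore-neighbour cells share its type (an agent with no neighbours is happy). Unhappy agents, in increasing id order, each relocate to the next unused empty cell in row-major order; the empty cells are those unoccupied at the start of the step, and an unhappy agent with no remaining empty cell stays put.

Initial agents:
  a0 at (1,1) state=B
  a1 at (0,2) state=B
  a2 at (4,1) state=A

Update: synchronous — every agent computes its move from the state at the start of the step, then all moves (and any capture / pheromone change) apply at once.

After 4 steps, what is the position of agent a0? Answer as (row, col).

(1, 1)

t=1: a0@(1,1):B a1@(0,2):B a2@(0,0):A
t=2: a0@(1,1):B a1@(0,2):B a2@(0,1):A
t=3: a0@(1,1):B a1@(0,2):B a2@(0,0):A
t=4: a0@(1,1):B a1@(0,2):B a2@(0,1):A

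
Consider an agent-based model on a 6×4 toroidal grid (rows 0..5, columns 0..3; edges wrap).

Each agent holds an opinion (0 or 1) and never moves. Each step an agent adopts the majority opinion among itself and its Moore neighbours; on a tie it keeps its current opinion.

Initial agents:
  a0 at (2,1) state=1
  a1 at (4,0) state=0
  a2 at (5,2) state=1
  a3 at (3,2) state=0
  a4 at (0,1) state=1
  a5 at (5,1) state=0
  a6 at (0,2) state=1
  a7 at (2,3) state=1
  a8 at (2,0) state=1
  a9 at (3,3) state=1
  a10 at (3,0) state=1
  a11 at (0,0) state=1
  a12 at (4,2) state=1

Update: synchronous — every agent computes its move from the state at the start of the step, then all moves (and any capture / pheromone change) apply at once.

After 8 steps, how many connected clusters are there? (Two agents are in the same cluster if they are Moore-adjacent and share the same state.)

t=1: a0@(2,1):1 a1@(4,0):0 a2@(5,2):1 a3@(3,2):1 a4@(0,1):1 a5@(5,1):1 a6@(0,2):1 a7@(2,3):1 a8@(2,0):1 a9@(3,3):1 a10@(3,0):1 a11@(0,0):1 a12@(4,2):1
t=2: a0@(2,1):1 a1@(4,0):1 a2@(5,2):1 a3@(3,2):1 a4@(0,1):1 a5@(5,1):1 a6@(0,2):1 a7@(2,3):1 a8@(2,0):1 a9@(3,3):1 a10@(3,0):1 a11@(0,0):1 a12@(4,2):1
t=3: (unchanged — steady state)

1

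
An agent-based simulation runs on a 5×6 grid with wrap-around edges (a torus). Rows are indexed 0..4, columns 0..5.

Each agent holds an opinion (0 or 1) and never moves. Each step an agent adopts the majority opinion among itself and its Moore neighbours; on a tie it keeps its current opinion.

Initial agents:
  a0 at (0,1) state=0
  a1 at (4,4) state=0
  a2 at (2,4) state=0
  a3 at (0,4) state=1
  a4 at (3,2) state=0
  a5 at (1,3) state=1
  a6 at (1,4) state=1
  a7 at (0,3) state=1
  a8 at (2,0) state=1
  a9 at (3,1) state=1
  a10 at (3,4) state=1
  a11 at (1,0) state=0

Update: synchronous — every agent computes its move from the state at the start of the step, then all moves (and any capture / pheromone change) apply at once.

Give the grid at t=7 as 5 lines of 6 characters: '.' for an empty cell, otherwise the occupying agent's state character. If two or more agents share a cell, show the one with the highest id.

.0.11.
0..11.
1...1.
.10.1.
....1.

t=1: a0@(0,1):0 a1@(4,4):1 a2@(2,4):1 a3@(0,4):1 a4@(3,2):0 a5@(1,3):1 a6@(1,4):1 a7@(0,3):1 a8@(2,0):1 a9@(3,1):1 a10@(3,4):0 a11@(1,0):0
t=2: a0@(0,1):0 a1@(4,4):1 a2@(2,4):1 a3@(0,4):1 a4@(3,2):0 a5@(1,3):1 a6@(1,4):1 a7@(0,3):1 a8@(2,0):1 a9@(3,1):1 a10@(3,4):1 a11@(1,0):0
t=3: (unchanged — steady state)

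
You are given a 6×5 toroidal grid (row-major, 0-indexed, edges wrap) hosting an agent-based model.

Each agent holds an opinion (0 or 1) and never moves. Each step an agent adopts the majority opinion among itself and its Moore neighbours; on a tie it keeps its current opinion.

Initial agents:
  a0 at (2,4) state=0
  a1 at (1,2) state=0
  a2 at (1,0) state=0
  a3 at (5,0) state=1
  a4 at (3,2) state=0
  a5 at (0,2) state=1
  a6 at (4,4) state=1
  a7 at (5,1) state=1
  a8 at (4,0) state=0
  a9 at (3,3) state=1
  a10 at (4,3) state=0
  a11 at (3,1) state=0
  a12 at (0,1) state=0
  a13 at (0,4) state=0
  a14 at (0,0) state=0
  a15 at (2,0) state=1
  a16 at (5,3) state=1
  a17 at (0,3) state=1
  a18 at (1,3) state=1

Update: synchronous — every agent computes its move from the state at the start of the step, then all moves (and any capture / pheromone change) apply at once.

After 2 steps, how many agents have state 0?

t=1: a0@(2,4):1 a1@(1,2):1 a2@(1,0):0 a3@(5,0):0 a4@(3,2):0 a5@(0,2):1 a6@(4,4):1 a7@(5,1):1 a8@(4,0):1 a9@(3,3):0 a10@(4,3):1 a11@(3,1):0 a12@(0,1):0 a13@(0,4):1 a14@(0,0):0 a15@(2,0):0 a16@(5,3):1 a17@(0,3):1 a18@(1,3):1
t=2: a0@(2,4):0 a1@(1,2):1 a2@(1,0):0 a3@(5,0):1 a4@(3,2):0 a5@(0,2):1 a6@(4,4):1 a7@(5,1):1 a8@(4,0):1 a9@(3,3):1 a10@(4,3):1 a11@(3,1):0 a12@(0,1):0 a13@(0,4):1 a14@(0,0):0 a15@(2,0):0 a16@(5,3):1 a17@(0,3):1 a18@(1,3):1

7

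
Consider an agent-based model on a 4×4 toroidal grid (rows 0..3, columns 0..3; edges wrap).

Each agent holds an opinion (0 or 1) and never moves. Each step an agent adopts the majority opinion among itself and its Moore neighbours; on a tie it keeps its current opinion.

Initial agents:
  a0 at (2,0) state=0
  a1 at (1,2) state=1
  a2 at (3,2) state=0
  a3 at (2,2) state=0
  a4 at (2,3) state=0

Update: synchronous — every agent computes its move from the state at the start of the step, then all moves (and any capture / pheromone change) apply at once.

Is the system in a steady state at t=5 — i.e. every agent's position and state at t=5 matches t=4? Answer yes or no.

t=1: a0@(2,0):0 a1@(1,2):0 a2@(3,2):0 a3@(2,2):0 a4@(2,3):0
t=2: (unchanged — steady state)

yes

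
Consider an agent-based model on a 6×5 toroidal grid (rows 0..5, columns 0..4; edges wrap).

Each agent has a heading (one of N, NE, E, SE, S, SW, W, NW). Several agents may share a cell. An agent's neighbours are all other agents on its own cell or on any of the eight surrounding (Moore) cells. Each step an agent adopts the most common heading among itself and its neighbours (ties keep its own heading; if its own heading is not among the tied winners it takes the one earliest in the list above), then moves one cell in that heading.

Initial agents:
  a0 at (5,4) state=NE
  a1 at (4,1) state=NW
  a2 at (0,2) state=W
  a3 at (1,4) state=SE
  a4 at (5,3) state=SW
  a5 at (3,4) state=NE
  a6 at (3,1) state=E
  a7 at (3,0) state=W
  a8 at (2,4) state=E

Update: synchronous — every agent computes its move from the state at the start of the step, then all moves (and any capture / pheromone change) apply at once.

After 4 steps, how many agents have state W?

1

t=1: a0@(4,0):NE a1@(3,0):NW a2@(0,1):W a3@(2,0):SE a4@(0,2):SW a5@(2,0):NE a6@(3,2):E a7@(3,1):E a8@(2,0):E
t=2: a0@(3,1):NE a1@(2,1):NE a2@(0,0):W a3@(2,1):E a4@(1,1):SW a5@(2,1):E a6@(3,3):E a7@(3,2):E a8@(2,1):E
t=3: a0@(3,2):E a1@(2,2):E a2@(0,4):W a3@(2,2):E a4@(1,2):E a5@(2,2):E a6@(3,4):E a7@(3,3):E a8@(2,2):E
t=4: a0@(3,3):E a1@(2,3):E a2@(0,3):W a3@(2,3):E a4@(1,3):E a5@(2,3):E a6@(3,0):E a7@(3,4):E a8@(2,3):E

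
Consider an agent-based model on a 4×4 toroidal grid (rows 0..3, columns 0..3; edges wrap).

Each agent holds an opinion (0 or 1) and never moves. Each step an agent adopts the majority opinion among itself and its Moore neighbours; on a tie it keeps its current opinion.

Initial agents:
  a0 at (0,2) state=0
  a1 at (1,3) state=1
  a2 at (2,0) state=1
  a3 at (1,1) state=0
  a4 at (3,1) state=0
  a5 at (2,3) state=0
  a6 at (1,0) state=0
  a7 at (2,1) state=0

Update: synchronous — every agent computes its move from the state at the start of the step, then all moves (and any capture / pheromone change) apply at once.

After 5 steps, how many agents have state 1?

0

t=1: a0@(0,2):0 a1@(1,3):0 a2@(2,0):0 a3@(1,1):0 a4@(3,1):0 a5@(2,3):0 a6@(1,0):0 a7@(2,1):0
t=2: (unchanged — steady state)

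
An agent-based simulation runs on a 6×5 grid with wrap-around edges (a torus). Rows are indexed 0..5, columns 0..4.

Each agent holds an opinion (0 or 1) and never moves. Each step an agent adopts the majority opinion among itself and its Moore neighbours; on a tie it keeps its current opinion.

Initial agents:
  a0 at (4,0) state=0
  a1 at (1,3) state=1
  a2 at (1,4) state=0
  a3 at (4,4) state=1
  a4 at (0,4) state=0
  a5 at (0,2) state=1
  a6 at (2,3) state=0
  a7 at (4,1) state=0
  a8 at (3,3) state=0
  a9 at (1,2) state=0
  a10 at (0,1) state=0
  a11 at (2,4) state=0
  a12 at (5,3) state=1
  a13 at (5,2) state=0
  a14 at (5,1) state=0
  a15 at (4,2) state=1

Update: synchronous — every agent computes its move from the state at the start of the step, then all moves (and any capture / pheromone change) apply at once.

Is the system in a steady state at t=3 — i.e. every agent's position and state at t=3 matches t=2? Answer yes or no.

t=1: a0@(4,0):0 a1@(1,3):0 a2@(1,4):0 a3@(4,4):1 a4@(0,4):0 a5@(0,2):0 a6@(2,3):0 a7@(4,1):0 a8@(3,3):0 a9@(1,2):0 a10@(0,1):0 a11@(2,4):0 a12@(5,3):1 a13@(5,2):0 a14@(5,1):0 a15@(4,2):0
t=2: a0@(4,0):0 a1@(1,3):0 a2@(1,4):0 a3@(4,4):1 a4@(0,4):0 a5@(0,2):0 a6@(2,3):0 a7@(4,1):0 a8@(3,3):0 a9@(1,2):0 a10@(0,1):0 a11@(2,4):0 a12@(5,3):0 a13@(5,2):0 a14@(5,1):0 a15@(4,2):0
t=3: a0@(4,0):0 a1@(1,3):0 a2@(1,4):0 a3@(4,4):0 a4@(0,4):0 a5@(0,2):0 a6@(2,3):0 a7@(4,1):0 a8@(3,3):0 a9@(1,2):0 a10@(0,1):0 a11@(2,4):0 a12@(5,3):0 a13@(5,2):0 a14@(5,1):0 a15@(4,2):0

no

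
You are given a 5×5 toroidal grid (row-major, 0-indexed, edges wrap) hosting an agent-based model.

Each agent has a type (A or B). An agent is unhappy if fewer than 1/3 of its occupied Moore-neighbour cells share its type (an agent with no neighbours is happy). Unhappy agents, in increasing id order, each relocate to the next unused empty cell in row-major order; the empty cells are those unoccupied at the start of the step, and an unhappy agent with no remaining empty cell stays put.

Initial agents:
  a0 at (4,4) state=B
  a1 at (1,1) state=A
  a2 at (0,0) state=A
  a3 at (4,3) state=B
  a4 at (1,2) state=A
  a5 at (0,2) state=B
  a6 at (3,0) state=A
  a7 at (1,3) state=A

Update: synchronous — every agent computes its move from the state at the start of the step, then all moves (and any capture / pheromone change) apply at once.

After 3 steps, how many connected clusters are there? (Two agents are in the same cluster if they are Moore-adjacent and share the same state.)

t=1: a0@(4,4):B a1@(1,1):A a2@(0,0):A a3@(4,3):B a4@(1,2):A a5@(0,1):B a6@(0,3):A a7@(1,3):A
t=2: a0@(4,4):B a1@(1,1):A a2@(0,0):A a3@(4,3):B a4@(1,2):A a5@(0,2):B a6@(0,3):A a7@(1,3):A
t=3: a0@(4,4):B a1@(1,1):A a2@(0,0):A a3@(4,3):B a4@(1,2):A a5@(0,1):B a6@(0,3):A a7@(1,3):A

3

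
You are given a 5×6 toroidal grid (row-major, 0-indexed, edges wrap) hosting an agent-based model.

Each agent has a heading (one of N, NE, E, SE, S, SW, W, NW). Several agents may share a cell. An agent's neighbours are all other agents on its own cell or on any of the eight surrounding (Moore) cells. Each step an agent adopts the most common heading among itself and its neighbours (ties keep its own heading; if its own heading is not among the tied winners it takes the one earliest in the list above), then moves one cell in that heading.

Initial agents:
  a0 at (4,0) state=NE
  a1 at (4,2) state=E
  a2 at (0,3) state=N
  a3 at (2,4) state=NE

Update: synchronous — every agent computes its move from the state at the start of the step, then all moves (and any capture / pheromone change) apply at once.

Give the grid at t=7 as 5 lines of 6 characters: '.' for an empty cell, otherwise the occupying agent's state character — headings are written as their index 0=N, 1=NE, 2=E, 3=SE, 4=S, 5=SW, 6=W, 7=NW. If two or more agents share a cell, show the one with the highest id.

t=1: a0@(3,1):NE a1@(4,3):E a2@(4,3):N a3@(1,5):NE
t=2: a0@(2,2):NE a1@(4,4):E a2@(3,3):N a3@(0,0):NE
t=3: a0@(1,3):NE a1@(4,5):E a2@(2,3):N a3@(4,1):NE
t=4: a0@(0,4):NE a1@(4,0):E a2@(1,3):N a3@(3,2):NE
t=5: a0@(4,5):NE a1@(4,1):E a2@(0,3):N a3@(2,3):NE
t=6: a0@(3,0):NE a1@(4,2):E a2@(4,3):N a3@(1,4):NE
t=7: a0@(2,1):NE a1@(4,3):E a2@(3,3):N a3@(0,5):NE

.....1
......
.1....
...0..
...2..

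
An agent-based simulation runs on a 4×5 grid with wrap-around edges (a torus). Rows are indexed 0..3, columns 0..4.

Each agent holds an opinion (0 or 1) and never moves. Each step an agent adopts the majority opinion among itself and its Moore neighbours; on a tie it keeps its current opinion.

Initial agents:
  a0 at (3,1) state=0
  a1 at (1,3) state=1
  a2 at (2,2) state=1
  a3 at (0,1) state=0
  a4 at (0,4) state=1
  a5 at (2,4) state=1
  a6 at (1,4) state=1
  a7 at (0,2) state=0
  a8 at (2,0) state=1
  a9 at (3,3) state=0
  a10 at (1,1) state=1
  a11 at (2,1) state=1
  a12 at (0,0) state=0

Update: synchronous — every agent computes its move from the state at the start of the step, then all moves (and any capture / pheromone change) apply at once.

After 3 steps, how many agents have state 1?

9

t=1: a0@(3,1):0 a1@(1,3):1 a2@(2,2):1 a3@(0,1):0 a4@(0,4):1 a5@(2,4):1 a6@(1,4):1 a7@(0,2):0 a8@(2,0):1 a9@(3,3):1 a10@(1,1):1 a11@(2,1):1 a12@(0,0):0
t=2: (unchanged — steady state)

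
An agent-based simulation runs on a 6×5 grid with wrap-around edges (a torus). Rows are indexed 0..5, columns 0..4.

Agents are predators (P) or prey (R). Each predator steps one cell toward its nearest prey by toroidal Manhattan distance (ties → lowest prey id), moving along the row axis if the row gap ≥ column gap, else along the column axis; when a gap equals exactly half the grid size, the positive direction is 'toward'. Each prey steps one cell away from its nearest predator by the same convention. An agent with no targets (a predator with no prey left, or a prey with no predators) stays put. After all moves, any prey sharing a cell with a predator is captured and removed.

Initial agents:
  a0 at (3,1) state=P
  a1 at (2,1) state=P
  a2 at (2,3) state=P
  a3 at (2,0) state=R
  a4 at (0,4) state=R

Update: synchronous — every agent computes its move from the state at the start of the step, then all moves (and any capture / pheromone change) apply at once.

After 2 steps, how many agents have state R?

1

t=1: a0@(2,1):P a1@(2,0):P a2@(2,4):P a4@(5,4):R
t=2: a0@(3,1):P a1@(3,0):P a2@(3,4):P a4@(4,4):R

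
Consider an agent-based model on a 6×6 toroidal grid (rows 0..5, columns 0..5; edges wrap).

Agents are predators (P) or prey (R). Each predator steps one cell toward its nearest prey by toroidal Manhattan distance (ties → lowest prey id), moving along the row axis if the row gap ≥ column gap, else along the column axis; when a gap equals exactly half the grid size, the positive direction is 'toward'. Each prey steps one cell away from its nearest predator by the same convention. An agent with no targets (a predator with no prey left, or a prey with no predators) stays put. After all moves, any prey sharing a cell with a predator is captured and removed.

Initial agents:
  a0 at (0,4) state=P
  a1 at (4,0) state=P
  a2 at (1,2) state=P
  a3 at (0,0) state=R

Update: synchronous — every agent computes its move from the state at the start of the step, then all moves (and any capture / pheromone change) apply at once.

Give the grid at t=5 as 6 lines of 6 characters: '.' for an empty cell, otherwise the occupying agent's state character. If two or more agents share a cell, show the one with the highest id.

t=1: a0@(0,5):P a1@(5,0):P a2@(1,1):P a3@(0,1):R
t=2: a0@(0,0):P a1@(0,0):P a2@(0,1):P a3@(5,1):R
t=3: a0@(5,0):P a1@(5,0):P a2@(5,1):P a3@(4,1):R
t=4: a0@(4,0):P a1@(4,0):P a2@(4,1):P a3@(3,1):R
t=5: a0@(3,0):P a1@(3,0):P a2@(3,1):P a3@(2,1):R

......
......
.R....
PP....
......
......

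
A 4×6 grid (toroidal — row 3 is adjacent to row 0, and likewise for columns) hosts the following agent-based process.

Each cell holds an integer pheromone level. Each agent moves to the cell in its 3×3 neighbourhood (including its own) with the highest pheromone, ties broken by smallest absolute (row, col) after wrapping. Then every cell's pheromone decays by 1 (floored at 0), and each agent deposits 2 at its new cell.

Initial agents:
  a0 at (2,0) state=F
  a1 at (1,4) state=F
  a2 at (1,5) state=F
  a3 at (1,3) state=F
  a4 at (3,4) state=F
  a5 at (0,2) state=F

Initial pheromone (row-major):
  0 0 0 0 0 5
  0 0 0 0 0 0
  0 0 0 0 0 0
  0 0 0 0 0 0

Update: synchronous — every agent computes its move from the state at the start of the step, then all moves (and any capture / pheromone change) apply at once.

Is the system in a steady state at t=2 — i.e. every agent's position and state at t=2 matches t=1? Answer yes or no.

no

t=1: a0@(1,0) a1@(0,5) a2@(0,5) a3@(0,2) a4@(0,5) a5@(0,1) | pheromone: 0 2 2 0 0 10 / 2 0 0 0 0 0 / 0 0 0 0 0 0 / 0 0 0 0 0 0
t=2: a0@(0,5) a1@(0,5) a2@(0,5) a3@(0,1) a4@(0,5) a5@(0,1) | pheromone: 0 5 1 0 0 17 / 1 0 0 0 0 0 / 0 0 0 0 0 0 / 0 0 0 0 0 0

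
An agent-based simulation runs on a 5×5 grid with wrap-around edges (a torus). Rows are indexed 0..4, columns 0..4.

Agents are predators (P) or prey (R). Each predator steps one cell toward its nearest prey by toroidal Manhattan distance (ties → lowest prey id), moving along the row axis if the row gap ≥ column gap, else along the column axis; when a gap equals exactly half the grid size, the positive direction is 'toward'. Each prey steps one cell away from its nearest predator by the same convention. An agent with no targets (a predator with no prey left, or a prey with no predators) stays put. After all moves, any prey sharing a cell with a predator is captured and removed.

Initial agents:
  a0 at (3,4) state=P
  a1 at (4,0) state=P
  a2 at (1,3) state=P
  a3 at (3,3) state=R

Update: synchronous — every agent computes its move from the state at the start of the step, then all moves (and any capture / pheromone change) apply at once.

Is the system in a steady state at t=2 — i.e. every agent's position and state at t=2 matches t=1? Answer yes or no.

no

t=1: a0@(3,3):P a1@(4,4):P a2@(2,3):P a3@(3,2):R
t=2: a0@(3,2):P a1@(4,3):P a2@(3,3):P a3@(3,1):R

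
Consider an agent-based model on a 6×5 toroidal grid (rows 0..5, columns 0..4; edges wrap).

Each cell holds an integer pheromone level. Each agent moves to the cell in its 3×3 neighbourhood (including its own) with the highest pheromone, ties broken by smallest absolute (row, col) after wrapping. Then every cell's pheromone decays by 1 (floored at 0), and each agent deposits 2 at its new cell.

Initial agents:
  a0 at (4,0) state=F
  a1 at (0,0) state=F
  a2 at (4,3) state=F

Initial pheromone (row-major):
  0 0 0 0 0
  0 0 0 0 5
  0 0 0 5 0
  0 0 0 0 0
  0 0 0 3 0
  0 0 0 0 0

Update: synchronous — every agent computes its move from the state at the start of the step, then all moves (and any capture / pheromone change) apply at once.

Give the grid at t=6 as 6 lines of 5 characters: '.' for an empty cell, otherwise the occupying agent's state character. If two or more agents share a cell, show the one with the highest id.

.....
....F
.....
F....
...F.
.....

t=1: a0@(3,0) a1@(1,4) a2@(4,3) | pheromone: 0 0 0 0 0 / 0 0 0 0 6 / 0 0 0 4 0 / 2 0 0 0 0 / 0 0 0 4 0 / 0 0 0 0 0
t=2: a0@(3,0) a1@(1,4) a2@(4,3) | pheromone: 0 0 0 0 0 / 0 0 0 0 7 / 0 0 0 3 0 / 3 0 0 0 0 / 0 0 0 5 0 / 0 0 0 0 0
t=3: a0@(3,0) a1@(1,4) a2@(4,3) | pheromone: 0 0 0 0 0 / 0 0 0 0 8 / 0 0 0 2 0 / 4 0 0 0 0 / 0 0 0 6 0 / 0 0 0 0 0
t=4: a0@(3,0) a1@(1,4) a2@(4,3) | pheromone: 0 0 0 0 0 / 0 0 0 0 9 / 0 0 0 1 0 / 5 0 0 0 0 / 0 0 0 7 0 / 0 0 0 0 0
t=5: a0@(3,0) a1@(1,4) a2@(4,3) | pheromone: 0 0 0 0 0 / 0 0 0 0 10 / 0 0 0 0 0 / 6 0 0 0 0 / 0 0 0 8 0 / 0 0 0 0 0
t=6: a0@(3,0) a1@(1,4) a2@(4,3) | pheromone: 0 0 0 0 0 / 0 0 0 0 11 / 0 0 0 0 0 / 7 0 0 0 0 / 0 0 0 9 0 / 0 0 0 0 0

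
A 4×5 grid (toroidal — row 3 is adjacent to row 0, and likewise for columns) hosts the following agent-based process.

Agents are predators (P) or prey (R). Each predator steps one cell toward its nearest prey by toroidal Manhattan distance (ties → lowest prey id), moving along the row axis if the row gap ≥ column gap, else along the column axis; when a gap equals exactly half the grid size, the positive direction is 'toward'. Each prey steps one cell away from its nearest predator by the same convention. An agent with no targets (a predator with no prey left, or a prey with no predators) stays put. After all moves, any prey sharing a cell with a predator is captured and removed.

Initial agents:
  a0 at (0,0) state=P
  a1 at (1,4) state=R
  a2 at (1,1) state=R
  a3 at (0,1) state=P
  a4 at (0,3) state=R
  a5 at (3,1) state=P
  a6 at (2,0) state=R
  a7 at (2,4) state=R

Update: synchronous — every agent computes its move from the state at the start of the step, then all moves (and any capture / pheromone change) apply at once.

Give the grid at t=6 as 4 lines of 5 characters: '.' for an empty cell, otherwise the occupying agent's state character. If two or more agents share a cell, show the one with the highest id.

t=1: a0@(1,0):P a1@(2,4):R a2@(2,1):R a3@(1,1):P a4@(0,2):R a5@(0,1):P a7@(1,4):R
t=2: a0@(1,4):P a1@(3,4):R a2@(3,1):R a3@(2,1):P a4@(0,3):R a5@(0,2):P a7@(1,3):R
t=3: a0@(1,3):P a1@(2,4):R a2@(0,1):R a3@(3,1):P a4@(0,4):R a5@(0,3):P a7@(1,2):R
t=4: a0@(1,2):P a1@(3,4):R a2@(1,1):R a3@(0,1):P a4@(0,0):R a5@(0,4):P a7@(1,1):R
t=5: a0@(1,1):P a1@(2,4):R a2@(1,0):R a3@(1,1):P a4@(0,4):R a5@(3,4):P a7@(1,0):R
t=6: a0@(1,0):P a1@(1,4):R a2@(1,4):R a3@(1,0):P a4@(1,4):R a5@(2,4):P a7@(1,4):R

.....
P...R
....P
.....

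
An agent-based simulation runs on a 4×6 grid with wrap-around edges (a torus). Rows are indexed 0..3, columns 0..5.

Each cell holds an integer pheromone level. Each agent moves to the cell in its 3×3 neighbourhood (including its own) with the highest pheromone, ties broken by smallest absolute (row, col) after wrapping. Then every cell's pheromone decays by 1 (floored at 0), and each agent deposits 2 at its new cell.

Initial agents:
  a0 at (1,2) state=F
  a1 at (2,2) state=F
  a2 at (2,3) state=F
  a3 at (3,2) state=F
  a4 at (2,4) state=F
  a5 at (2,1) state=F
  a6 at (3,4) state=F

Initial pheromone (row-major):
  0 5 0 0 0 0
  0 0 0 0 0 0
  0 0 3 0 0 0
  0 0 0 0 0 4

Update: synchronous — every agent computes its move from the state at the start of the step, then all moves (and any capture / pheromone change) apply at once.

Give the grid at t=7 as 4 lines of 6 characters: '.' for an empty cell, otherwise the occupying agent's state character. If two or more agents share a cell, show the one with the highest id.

t=1: a0@(0,1) a1@(2,2) a2@(2,2) a3@(0,1) a4@(3,5) a5@(2,2) a6@(3,5) | pheromone: 0 8 0 0 0 0 / 0 0 0 0 0 0 / 0 0 8 0 0 0 / 0 0 0 0 0 7
t=2: a0@(0,1) a1@(2,2) a2@(2,2) a3@(0,1) a4@(3,5) a5@(2,2) a6@(3,5) | pheromone: 0 11 0 0 0 0 / 0 0 0 0 0 0 / 0 0 13 0 0 0 / 0 0 0 0 0 10
t=3: a0@(0,1) a1@(2,2) a2@(2,2) a3@(0,1) a4@(3,5) a5@(2,2) a6@(3,5) | pheromone: 0 14 0 0 0 0 / 0 0 0 0 0 0 / 0 0 18 0 0 0 / 0 0 0 0 0 13
t=4: a0@(0,1) a1@(2,2) a2@(2,2) a3@(0,1) a4@(3,5) a5@(2,2) a6@(3,5) | pheromone: 0 17 0 0 0 0 / 0 0 0 0 0 0 / 0 0 23 0 0 0 / 0 0 0 0 0 16
t=5: a0@(0,1) a1@(2,2) a2@(2,2) a3@(0,1) a4@(3,5) a5@(2,2) a6@(3,5) | pheromone: 0 20 0 0 0 0 / 0 0 0 0 0 0 / 0 0 28 0 0 0 / 0 0 0 0 0 19
t=6: a0@(0,1) a1@(2,2) a2@(2,2) a3@(0,1) a4@(3,5) a5@(2,2) a6@(3,5) | pheromone: 0 23 0 0 0 0 / 0 0 0 0 0 0 / 0 0 33 0 0 0 / 0 0 0 0 0 22
t=7: a0@(0,1) a1@(2,2) a2@(2,2) a3@(0,1) a4@(3,5) a5@(2,2) a6@(3,5) | pheromone: 0 26 0 0 0 0 / 0 0 0 0 0 0 / 0 0 38 0 0 0 / 0 0 0 0 0 25

.F....
......
..F...
.....F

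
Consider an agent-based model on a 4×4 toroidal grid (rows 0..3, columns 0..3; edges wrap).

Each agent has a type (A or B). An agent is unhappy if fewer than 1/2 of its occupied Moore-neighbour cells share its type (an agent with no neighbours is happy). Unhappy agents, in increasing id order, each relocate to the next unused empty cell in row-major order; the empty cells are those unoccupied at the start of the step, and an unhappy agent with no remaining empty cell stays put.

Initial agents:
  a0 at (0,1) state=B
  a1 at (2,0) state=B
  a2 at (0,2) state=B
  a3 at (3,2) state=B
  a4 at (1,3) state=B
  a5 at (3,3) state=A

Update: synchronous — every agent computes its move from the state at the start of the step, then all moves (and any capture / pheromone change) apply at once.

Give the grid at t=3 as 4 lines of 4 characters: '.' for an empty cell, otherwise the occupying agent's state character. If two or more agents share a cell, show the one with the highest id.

ABB.
...B
B...
..B.

t=1: a0@(0,1):B a1@(2,0):B a2@(0,2):B a3@(3,2):B a4@(1,3):B a5@(0,0):A
t=2: a0@(0,1):B a1@(2,0):B a2@(0,2):B a3@(3,2):B a4@(1,3):B a5@(0,3):A
t=3: a0@(0,1):B a1@(2,0):B a2@(0,2):B a3@(3,2):B a4@(1,3):B a5@(0,0):A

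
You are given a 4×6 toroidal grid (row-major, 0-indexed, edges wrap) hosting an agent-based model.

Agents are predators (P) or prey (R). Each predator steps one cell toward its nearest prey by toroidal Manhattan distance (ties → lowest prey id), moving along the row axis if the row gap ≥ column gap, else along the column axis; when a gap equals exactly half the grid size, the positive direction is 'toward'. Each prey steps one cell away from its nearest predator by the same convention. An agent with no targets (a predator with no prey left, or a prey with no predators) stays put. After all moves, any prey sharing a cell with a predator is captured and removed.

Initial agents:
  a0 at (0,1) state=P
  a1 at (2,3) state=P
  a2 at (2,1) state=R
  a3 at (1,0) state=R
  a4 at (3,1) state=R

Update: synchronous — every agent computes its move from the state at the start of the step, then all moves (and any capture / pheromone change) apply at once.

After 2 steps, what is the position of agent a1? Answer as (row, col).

(2, 1)

t=1: a0@(3,1):P a1@(2,2):P a2@(1,1):R a3@(2,0):R a4@(2,1):R
t=2: a0@(2,1):P a1@(2,1):P a2@(0,1):R a3@(1,0):R a4@(1,1):R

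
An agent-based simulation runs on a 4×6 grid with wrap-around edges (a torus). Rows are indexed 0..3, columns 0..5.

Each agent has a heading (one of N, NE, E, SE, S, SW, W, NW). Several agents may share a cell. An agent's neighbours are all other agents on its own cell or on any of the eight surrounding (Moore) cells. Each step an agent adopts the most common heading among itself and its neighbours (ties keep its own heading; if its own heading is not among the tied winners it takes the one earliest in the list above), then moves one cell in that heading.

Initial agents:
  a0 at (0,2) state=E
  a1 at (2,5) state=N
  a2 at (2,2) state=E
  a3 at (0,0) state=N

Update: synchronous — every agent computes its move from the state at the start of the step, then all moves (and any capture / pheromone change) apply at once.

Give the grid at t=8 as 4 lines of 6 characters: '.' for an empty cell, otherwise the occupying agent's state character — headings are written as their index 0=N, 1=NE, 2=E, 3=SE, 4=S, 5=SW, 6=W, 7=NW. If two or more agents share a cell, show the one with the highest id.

t=1: a0@(0,3):E a1@(1,5):N a2@(2,3):E a3@(3,0):N
t=2: a0@(0,4):E a1@(0,5):N a2@(2,4):E a3@(2,0):N
t=3: a0@(0,5):E a1@(3,5):N a2@(2,5):E a3@(1,0):N
t=4: a0@(3,5):N a1@(3,0):E a2@(1,5):N a3@(1,1):E
t=5: a0@(2,5):N a1@(3,1):E a2@(0,5):N a3@(1,2):E
t=6: a0@(1,5):N a1@(3,2):E a2@(3,5):N a3@(1,3):E
t=7: a0@(0,5):N a1@(3,3):E a2@(2,5):N a3@(1,4):E
t=8: a0@(3,5):N a1@(3,4):E a2@(1,5):N a3@(0,4):N

....0.
.....0
......
....20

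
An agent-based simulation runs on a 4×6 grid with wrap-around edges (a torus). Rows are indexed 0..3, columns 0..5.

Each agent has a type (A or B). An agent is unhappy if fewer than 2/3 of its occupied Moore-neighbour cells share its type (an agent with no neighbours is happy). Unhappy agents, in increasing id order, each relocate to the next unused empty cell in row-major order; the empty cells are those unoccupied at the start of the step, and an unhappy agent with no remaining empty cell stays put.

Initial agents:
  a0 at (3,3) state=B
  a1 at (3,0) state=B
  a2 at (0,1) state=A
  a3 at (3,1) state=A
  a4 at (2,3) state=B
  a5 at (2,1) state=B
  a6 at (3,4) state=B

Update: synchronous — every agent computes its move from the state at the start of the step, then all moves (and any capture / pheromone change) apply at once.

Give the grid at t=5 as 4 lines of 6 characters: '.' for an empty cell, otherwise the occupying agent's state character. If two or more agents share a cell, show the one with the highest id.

t=1: a0@(3,3):B a1@(0,0):B a2@(0,2):A a3@(0,3):A a4@(2,3):B a5@(0,4):B a6@(3,4):B
t=2: a0@(0,1):B a1@(0,0):B a2@(0,5):A a3@(1,0):A a4@(2,3):B a5@(0,4):B a6@(3,4):B
t=3: a0@(0,2):B a1@(0,3):B a2@(1,1):A a3@(1,2):A a4@(2,3):B a5@(1,3):B a6@(3,4):B
t=4: a0@(0,0):B a1@(0,3):B a2@(0,1):A a3@(0,4):A a4@(2,3):B a5@(1,3):B a6@(3,4):B
t=5: a0@(0,2):B a1@(0,3):B a2@(0,5):A a3@(1,0):A a4@(2,3):B a5@(1,3):B a6@(3,4):B

..BB.A
A..B..
...B..
....B.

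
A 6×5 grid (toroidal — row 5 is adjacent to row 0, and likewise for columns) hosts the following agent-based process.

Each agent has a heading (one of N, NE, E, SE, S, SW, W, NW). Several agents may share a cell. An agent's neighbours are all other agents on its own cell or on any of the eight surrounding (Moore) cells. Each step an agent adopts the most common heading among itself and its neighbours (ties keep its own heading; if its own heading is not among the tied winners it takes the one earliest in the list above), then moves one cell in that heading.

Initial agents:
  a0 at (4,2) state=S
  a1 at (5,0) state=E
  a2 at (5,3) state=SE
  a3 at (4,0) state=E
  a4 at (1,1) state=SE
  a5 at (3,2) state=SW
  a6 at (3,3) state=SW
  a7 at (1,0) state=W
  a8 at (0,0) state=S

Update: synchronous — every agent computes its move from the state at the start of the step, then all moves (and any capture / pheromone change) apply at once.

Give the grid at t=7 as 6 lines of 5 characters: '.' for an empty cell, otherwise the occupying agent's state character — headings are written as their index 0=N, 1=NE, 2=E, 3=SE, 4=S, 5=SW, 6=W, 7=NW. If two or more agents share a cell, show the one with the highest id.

t=1: a0@(5,1):SW a1@(5,1):E a2@(0,4):SE a3@(4,1):E a4@(2,2):SE a5@(4,1):SW a6@(4,2):SW a7@(1,4):W a8@(1,0):S
t=2: a0@(0,0):SW a1@(0,0):SW a2@(1,0):SE a3@(5,0):SW a4@(3,3):SE a5@(5,0):SW a6@(5,1):SW a7@(1,3):W a8@(2,0):S
t=3: a0@(1,4):SW a1@(1,4):SW a2@(2,4):SW a3@(0,4):SW a4@(4,4):SE a5@(0,4):SW a6@(0,0):SW a7@(1,2):W a8@(3,0):S
t=4: a0@(2,3):SW a1@(2,3):SW a2@(3,3):SW a3@(1,3):SW a4@(5,0):SE a5@(1,3):SW a6@(1,4):SW a7@(1,1):W a8@(4,0):S
t=5: a0@(3,2):SW a1@(3,2):SW a2@(4,2):SW a3@(2,2):SW a4@(0,1):SE a5@(2,2):SW a6@(2,3):SW a7@(1,0):W a8@(5,0):S
t=6: a0@(4,1):SW a1@(4,1):SW a2@(5,1):SW a3@(3,1):SW a4@(1,2):SE a5@(3,1):SW a6@(3,2):SW a7@(1,4):W a8@(0,0):S
t=7: a0@(5,0):SW a1@(5,0):SW a2@(0,0):SW a3@(4,0):SW a4@(2,3):SE a5@(4,0):SW a6@(4,1):SW a7@(1,3):W a8@(1,0):S

5....
4..6.
...3.
.....
55...
5....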